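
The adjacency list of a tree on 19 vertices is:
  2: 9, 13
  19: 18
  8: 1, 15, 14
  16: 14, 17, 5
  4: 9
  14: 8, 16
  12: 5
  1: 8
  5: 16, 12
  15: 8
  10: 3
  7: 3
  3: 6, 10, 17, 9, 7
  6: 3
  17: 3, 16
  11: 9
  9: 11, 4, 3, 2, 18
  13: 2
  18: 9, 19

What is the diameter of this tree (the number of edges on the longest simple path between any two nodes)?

Starting from 15, a farthest node is 13 at distance 8.
One longest path: 15–8–14–16–17–3–9–2–13.
So the diameter is 8.

8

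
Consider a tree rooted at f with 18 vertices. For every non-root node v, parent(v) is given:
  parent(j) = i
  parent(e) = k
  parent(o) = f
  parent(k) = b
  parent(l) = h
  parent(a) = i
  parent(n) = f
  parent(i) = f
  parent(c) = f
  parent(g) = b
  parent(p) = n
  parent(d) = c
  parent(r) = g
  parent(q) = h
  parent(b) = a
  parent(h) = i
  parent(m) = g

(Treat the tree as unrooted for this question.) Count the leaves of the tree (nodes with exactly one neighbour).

Exactly 9 nodes have a single neighbour: d, e, j, l, m, o, p, q, r.

9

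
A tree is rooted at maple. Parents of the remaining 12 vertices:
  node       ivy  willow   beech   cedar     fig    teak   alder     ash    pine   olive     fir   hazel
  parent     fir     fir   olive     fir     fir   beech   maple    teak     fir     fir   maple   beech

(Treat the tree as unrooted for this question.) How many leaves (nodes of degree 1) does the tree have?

The leaves are alder, ash, cedar, fig, hazel, ivy, pine, willow.
That is 8 leaves.

8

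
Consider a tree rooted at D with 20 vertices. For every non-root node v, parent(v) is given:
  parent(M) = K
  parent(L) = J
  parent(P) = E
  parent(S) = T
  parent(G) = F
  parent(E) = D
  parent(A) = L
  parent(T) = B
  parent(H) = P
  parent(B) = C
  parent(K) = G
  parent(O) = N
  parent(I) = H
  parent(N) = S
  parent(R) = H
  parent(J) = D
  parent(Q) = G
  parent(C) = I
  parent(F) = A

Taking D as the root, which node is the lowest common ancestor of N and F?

D

Path N→root: N S T B C I H P E D; path F→root: F A L J D.
First common node: D.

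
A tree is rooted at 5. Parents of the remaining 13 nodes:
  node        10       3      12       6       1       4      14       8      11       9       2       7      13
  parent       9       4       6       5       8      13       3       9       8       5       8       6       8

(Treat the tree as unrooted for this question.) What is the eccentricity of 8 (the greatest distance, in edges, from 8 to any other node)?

4

Distances from 8 peak at 4, attained at 12 (7, 14 also at distance 4).
8-9-5-6-12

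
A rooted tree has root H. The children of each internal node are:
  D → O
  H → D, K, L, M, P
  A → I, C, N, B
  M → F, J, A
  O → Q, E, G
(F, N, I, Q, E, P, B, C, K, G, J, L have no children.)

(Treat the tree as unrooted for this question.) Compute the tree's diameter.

6

Starting from E, a farthest node is I at distance 6.
One longest path: E - O - D - H - M - A - I.
So the diameter is 6.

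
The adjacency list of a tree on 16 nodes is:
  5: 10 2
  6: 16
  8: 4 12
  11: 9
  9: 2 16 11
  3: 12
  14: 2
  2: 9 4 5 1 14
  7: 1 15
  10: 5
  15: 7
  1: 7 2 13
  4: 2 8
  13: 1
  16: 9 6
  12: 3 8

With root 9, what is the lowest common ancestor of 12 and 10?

2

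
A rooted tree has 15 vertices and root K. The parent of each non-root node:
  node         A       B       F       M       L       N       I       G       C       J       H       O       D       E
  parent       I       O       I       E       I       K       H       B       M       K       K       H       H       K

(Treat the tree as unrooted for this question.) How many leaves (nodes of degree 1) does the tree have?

8

Exactly 8 nodes have a single neighbour: A, C, D, F, G, J, L, N.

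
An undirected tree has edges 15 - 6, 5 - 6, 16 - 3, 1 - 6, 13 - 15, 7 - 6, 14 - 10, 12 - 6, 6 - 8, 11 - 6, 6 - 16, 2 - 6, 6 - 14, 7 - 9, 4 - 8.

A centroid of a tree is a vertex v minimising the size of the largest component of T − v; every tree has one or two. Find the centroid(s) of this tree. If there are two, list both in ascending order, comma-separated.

6

If 6 is removed the pieces have sizes 2, 2, 2, 2, 2, 1, 1, 1, 1, 1, all ≤ ⌊16/2⌋ = 8.
No neighbour of 6 does as well, so 6 is the unique centroid.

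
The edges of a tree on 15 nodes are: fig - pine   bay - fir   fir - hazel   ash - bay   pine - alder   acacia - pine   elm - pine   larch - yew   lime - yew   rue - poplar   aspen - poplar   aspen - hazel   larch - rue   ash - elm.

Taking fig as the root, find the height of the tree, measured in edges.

12

A deepest node is lime, reached by fig-pine-elm-ash-bay-fir-hazel-aspen-poplar-rue-larch-yew-lime.
That path has 12 edges, so the height is 12.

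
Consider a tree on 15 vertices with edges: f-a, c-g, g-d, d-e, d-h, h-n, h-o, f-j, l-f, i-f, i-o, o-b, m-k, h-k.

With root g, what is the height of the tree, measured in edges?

6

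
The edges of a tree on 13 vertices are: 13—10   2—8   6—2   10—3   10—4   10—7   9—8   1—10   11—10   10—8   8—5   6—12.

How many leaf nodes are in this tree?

9

Degree-1 nodes: 1, 3, 4, 5, 7, 9, 11, 12, 13 — 9 of them.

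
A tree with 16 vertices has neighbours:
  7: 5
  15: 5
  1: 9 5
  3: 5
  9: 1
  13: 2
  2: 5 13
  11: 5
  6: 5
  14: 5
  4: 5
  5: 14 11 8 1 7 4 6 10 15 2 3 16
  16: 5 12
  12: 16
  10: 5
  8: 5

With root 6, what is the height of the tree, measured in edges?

3

The longest root-to-leaf path is 6 – 5 – 1 – 9 (3 edges).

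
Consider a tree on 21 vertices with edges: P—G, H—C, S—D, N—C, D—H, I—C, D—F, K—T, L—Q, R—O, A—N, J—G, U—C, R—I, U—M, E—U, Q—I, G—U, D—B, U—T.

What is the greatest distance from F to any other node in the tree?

6

The node farthest from F is K (P, J, L, O also at distance 6), via F–D–H–C–U–T–K — 6 edges.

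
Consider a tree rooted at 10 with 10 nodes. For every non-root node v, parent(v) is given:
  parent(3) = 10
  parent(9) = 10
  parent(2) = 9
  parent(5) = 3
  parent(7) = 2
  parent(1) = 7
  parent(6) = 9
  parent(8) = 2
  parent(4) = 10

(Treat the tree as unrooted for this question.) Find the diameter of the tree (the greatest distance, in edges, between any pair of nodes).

6

A longest path is 1 – 7 – 2 – 9 – 10 – 3 – 5, with 6 edges.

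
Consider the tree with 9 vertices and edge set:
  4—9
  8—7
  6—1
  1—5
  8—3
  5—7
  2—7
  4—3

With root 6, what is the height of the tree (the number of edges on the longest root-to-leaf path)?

7

The longest root-to-leaf path is 6-1-5-7-8-3-4-9 (7 edges).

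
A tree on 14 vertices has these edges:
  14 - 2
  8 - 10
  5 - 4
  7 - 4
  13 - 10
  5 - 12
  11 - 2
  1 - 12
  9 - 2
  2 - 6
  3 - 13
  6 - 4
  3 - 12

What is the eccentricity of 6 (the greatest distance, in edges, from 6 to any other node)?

The node farthest from 6 is 8, via 6–4–5–12–3–13–10–8 — 7 edges.

7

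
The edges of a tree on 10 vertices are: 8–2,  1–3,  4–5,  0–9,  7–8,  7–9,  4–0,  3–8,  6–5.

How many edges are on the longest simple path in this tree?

8

Starting from 1, a farthest node is 6 at distance 8.
One longest path: 1-3-8-7-9-0-4-5-6.
So the diameter is 8.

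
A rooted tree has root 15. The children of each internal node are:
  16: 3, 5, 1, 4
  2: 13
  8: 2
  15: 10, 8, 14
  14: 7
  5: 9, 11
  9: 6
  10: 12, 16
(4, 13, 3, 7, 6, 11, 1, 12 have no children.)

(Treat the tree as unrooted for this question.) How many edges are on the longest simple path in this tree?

8

A longest path is 6 – 9 – 5 – 16 – 10 – 15 – 8 – 2 – 13, with 8 edges.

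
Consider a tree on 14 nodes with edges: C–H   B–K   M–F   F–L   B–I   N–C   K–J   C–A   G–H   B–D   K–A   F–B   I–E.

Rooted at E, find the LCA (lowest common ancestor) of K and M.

B

K's ancestor chain is K, B, I, E and M's is M, F, B, I, E; they first meet at B.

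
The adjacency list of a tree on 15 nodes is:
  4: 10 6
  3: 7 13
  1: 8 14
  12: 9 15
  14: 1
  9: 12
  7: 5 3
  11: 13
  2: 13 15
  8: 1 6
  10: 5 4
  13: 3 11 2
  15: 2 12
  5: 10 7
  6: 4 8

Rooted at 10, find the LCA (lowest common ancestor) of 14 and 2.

10

14's ancestor chain is 14, 1, 8, 6, 4, 10 and 2's is 2, 13, 3, 7, 5, 10; they first meet at 10.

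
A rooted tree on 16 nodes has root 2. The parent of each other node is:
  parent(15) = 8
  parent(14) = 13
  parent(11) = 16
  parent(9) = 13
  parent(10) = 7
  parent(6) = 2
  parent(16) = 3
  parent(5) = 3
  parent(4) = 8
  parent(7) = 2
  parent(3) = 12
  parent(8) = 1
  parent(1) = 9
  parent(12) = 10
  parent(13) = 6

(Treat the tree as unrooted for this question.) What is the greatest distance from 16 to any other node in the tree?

The node farthest from 16 is 4 (15 also at distance 11), via 16-3-12-10-7-2-6-13-9-1-8-4 — 11 edges.

11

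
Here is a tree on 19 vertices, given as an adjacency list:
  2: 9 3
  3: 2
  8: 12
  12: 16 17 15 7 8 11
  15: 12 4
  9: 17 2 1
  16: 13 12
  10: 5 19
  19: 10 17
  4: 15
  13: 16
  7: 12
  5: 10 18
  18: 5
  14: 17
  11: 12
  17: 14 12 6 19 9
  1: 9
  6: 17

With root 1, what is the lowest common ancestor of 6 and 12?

6's ancestor chain is 6, 17, 9, 1 and 12's is 12, 17, 9, 1; they first meet at 17.

17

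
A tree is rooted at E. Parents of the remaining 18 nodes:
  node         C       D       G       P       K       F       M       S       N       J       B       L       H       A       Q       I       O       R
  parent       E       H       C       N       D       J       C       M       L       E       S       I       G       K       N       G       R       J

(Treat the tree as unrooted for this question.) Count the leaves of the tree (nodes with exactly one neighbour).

Degree-1 nodes: A, B, F, O, P, Q — 6 of them.

6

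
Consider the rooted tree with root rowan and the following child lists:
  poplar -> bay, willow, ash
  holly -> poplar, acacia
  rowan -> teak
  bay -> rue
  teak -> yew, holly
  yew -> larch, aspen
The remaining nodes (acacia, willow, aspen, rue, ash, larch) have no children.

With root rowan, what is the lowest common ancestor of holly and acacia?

holly

Ancestors of holly (toward the root): holly, teak, rowan.
Ancestors of acacia: acacia, holly, teak, rowan.
The deepest node appearing in both lists is holly.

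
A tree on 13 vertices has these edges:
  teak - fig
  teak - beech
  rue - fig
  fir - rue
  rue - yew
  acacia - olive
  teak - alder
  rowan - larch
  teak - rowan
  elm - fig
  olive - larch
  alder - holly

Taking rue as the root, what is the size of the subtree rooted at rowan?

Descendants of rowan (including itself): rowan, larch, olive, acacia. That's 4.

4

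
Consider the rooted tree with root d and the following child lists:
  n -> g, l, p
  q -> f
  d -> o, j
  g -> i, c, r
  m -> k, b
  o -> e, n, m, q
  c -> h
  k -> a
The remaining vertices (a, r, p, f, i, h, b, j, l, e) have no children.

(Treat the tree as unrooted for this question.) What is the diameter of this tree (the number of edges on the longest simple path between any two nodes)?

7

A longest path is h-c-g-n-o-m-k-a, with 7 edges.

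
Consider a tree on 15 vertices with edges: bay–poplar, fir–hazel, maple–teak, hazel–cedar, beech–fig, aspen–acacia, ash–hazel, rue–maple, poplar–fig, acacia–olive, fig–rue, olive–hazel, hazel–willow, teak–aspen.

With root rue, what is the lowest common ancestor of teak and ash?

teak

Path teak→root: teak maple rue; path ash→root: ash hazel olive acacia aspen teak maple rue.
First common node: teak.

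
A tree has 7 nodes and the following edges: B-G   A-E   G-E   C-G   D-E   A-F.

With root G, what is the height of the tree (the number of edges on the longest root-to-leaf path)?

3

F sits deepest: G-E-A-F — 3 edges from the root.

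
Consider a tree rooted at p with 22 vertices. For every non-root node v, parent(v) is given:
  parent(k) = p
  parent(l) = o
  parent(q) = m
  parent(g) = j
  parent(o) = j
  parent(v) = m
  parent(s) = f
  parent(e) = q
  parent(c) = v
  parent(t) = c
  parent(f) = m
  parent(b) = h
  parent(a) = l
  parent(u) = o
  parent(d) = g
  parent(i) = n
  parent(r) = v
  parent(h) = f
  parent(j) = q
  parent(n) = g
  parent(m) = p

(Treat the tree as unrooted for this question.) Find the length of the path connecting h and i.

7

The path is h–f–m–q–j–g–n–i, which has 7 edges.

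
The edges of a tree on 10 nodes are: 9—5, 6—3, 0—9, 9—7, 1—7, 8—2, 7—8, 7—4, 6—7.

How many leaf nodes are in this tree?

Degree-1 nodes: 0, 1, 2, 3, 4, 5 — 6 of them.

6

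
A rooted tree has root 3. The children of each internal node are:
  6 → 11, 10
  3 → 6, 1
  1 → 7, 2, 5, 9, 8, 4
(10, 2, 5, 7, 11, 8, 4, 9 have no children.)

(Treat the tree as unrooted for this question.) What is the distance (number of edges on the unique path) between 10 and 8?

4

10 – 6 – 3 – 1 – 8: 4 edges.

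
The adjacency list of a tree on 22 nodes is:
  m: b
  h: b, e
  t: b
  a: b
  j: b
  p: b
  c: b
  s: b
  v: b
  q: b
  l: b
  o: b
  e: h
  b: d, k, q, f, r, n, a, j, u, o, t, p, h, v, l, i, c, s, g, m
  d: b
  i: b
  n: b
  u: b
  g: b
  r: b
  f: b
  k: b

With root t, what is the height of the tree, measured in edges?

The longest root-to-leaf path is t-b-h-e (3 edges).

3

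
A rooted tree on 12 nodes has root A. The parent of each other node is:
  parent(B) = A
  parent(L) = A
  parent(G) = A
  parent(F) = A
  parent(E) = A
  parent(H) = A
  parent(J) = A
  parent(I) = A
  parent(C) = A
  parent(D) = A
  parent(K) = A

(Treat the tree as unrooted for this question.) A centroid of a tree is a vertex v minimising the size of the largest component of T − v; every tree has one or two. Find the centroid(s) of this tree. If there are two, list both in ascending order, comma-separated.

Delete A: the remaining components have sizes 1, 1, 1, 1, 1, 1, 1, 1, 1, 1, 1. Max 1 ≤ 6, so A is a centroid.
Every other node leaves some component of size > 6, so the centroid is unique.

A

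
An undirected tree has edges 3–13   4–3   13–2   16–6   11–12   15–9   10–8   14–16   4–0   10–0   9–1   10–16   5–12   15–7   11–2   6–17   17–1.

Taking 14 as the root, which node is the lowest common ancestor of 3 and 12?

Path 3→root: 3 4 0 10 16 14; path 12→root: 12 11 2 13 3 4 0 10 16 14.
First common node: 3.

3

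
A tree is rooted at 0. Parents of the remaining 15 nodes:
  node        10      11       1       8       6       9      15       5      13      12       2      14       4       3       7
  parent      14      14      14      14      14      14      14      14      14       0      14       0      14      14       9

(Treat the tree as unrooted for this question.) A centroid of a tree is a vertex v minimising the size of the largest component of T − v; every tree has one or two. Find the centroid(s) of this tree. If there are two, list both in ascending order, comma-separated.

Removing 14 splits the tree into components of sizes 2, 2, 1, 1, 1, 1, 1, 1, 1, 1, 1, 1, 1; the largest is 2 ≤ ⌊16/2⌋ = 8.
Every other node leaves some component of size > 8, so the centroid is unique.

14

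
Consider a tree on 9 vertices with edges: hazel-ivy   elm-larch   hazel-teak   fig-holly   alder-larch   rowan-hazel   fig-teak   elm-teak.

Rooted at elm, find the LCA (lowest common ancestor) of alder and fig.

elm

Ancestors of alder (toward the root): alder, larch, elm.
Ancestors of fig: fig, teak, elm.
The deepest node appearing in both lists is elm.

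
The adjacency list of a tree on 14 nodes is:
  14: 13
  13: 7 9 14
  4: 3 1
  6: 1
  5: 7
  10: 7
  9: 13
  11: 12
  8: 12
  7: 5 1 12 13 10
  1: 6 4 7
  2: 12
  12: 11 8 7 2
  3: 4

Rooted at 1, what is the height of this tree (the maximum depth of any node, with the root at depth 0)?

3

The longest root-to-leaf path is 1–7–12–2 (3 edges).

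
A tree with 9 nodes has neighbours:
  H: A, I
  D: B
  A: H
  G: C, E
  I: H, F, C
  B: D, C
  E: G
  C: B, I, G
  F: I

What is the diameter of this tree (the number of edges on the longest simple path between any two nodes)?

5

BFS from A reaches D last, at distance 5; BFS from D confirms no node is farther.
Path: A–H–I–C–B–D.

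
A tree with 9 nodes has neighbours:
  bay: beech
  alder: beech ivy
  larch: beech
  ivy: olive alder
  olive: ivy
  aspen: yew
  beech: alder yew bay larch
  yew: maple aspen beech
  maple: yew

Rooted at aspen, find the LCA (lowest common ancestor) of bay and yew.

yew

Ancestors of bay (toward the root): bay, beech, yew, aspen.
Ancestors of yew: yew, aspen.
The deepest node appearing in both lists is yew.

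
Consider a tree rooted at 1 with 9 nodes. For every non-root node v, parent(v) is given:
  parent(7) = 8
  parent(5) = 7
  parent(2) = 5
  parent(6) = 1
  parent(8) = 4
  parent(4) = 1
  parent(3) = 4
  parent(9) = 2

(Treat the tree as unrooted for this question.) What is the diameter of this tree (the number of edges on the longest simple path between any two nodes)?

BFS from 9 reaches 6 last, at distance 7; BFS from 6 confirms no node is farther.
Path: 9-2-5-7-8-4-1-6.

7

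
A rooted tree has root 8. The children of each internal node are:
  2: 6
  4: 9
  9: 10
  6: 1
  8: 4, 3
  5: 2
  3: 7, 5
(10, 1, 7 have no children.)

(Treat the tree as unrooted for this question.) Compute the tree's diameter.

8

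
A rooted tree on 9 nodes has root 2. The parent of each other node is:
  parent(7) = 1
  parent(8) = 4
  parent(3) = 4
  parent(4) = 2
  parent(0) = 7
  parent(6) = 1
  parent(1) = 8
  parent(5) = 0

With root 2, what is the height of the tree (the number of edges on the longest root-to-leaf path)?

6

5 sits deepest: 2-4-8-1-7-0-5 — 6 edges from the root.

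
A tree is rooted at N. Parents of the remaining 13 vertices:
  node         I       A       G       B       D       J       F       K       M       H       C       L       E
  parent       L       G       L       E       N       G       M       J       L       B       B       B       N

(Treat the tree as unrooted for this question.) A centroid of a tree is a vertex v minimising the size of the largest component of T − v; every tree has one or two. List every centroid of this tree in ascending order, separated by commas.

Delete L: the remaining components have sizes 6, 4, 2, 1. Max 6 ≤ 7, so L is a centroid.
No neighbour of L does as well, so L is the unique centroid.

L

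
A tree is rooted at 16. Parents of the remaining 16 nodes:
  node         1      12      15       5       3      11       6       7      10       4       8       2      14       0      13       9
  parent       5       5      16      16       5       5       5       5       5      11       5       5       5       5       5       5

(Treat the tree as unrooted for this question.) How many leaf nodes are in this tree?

Exactly 14 nodes have a single neighbour: 0, 1, 2, 3, 4, 6, 7, 8, 9, 10, 12, 13, 14, 15.

14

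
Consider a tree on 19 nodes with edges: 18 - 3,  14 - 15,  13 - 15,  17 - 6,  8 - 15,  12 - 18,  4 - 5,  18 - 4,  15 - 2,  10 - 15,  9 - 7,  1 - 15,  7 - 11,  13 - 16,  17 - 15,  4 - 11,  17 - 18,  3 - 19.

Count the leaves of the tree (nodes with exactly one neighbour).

11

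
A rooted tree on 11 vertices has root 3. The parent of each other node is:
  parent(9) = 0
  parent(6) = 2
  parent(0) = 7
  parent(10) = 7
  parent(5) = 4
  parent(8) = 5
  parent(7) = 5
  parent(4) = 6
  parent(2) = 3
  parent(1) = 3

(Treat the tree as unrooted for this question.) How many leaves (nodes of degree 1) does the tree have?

4

Degree-1 nodes: 1, 8, 9, 10 — 4 of them.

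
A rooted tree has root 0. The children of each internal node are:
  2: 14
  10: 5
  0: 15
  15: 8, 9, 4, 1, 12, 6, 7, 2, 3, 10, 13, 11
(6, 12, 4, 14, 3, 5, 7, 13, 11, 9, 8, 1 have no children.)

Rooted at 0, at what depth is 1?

2

0 → 15 → 1 — 2 edges.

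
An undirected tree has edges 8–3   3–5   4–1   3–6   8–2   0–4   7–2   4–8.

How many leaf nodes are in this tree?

Degree-1 nodes: 0, 1, 5, 6, 7 — 5 of them.

5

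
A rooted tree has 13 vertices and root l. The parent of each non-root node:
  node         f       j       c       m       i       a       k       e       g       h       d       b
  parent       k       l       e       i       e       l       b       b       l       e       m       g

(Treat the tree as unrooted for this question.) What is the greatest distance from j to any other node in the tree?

7

The node farthest from j is d, via j – l – g – b – e – i – m – d — 7 edges.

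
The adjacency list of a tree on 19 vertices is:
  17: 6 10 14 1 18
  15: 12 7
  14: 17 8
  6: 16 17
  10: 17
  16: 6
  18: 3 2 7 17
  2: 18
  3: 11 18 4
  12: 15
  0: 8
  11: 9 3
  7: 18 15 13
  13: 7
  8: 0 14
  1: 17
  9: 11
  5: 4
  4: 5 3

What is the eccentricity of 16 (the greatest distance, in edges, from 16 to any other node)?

Distances from 16 peak at 6, attained at 9 (5, 12 also at distance 6).
16-6-17-18-3-11-9

6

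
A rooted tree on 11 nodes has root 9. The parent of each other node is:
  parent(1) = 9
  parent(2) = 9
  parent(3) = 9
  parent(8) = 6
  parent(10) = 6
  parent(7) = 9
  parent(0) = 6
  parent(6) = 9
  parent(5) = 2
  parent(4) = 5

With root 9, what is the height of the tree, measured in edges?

4 sits deepest: 9 → 2 → 5 → 4 — 3 edges from the root.

3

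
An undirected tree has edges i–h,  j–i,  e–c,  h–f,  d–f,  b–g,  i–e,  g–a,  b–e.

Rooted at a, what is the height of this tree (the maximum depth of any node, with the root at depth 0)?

The longest root-to-leaf path is a–g–b–e–i–h–f–d (7 edges).

7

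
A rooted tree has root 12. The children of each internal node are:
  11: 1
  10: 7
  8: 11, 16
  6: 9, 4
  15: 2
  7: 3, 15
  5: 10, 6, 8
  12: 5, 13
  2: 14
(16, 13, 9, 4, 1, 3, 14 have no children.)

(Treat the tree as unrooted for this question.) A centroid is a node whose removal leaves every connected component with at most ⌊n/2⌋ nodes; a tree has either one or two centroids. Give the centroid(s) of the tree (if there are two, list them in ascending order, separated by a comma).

5

If 5 is removed the pieces have sizes 6, 4, 3, 2, all ≤ ⌊16/2⌋ = 8.
No neighbour of 5 does as well, so 5 is the unique centroid.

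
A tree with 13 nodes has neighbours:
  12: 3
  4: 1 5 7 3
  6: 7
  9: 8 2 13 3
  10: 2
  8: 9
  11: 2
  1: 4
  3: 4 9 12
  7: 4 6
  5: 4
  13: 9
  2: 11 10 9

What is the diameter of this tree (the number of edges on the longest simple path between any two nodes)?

A longest path is 6–7–4–3–9–2–10, with 6 edges.

6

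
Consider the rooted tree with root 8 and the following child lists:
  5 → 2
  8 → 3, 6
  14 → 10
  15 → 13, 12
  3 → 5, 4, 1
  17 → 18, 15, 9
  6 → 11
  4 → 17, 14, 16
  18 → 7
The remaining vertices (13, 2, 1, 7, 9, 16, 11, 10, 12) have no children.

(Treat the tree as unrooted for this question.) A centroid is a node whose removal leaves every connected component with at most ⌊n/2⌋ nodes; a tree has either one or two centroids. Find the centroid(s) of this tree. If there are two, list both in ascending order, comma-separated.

Removing 4 splits the tree into components of sizes 7, 7, 2, 1; the largest is 7 ≤ ⌊18/2⌋ = 9.
Every other node leaves some component of size > 9, so the centroid is unique.

4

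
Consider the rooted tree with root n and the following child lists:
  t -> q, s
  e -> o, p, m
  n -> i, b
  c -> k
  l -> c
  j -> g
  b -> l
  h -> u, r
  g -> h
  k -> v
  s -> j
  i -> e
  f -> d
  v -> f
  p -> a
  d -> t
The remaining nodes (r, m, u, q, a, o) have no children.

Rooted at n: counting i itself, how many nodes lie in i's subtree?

i's subtree: {i, e, p, o, m, a}, size 6.

6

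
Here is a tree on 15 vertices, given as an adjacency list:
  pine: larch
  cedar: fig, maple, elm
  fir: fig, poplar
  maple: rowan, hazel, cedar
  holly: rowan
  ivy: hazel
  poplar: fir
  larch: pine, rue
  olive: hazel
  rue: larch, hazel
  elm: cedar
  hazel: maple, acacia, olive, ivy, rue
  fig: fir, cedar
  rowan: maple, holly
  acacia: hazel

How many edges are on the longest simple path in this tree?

8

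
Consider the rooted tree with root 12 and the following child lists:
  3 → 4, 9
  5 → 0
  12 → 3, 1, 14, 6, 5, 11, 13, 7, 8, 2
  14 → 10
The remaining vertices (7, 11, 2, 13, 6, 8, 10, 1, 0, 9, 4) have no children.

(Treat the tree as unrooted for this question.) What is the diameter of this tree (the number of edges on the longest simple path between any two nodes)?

4

BFS from 4 reaches 10 last, at distance 4; BFS from 10 confirms no node is farther.
Path: 4-3-12-14-10.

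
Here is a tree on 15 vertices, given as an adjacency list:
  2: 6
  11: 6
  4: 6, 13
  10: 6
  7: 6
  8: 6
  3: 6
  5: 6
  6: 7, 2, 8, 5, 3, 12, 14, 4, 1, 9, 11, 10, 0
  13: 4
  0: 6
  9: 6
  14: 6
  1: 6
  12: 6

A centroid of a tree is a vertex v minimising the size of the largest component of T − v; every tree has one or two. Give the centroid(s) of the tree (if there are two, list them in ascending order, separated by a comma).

6

Delete 6: the remaining components have sizes 2, 1, 1, 1, 1, 1, 1, 1, 1, 1, 1, 1, 1. Max 2 ≤ 7, so 6 is a centroid.
Every other node leaves some component of size > 7, so the centroid is unique.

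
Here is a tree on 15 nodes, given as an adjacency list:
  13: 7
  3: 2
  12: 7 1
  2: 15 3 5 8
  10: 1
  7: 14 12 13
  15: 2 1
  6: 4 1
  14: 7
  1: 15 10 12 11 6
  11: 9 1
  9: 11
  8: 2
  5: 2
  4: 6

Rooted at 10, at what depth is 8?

Climbing from 8 to the root: 8–2–15–1–10. That's 4 steps.

4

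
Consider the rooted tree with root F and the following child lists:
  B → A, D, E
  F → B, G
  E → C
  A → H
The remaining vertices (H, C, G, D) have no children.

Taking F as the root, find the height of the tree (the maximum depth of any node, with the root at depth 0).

H sits deepest: F → B → A → H — 3 edges from the root.

3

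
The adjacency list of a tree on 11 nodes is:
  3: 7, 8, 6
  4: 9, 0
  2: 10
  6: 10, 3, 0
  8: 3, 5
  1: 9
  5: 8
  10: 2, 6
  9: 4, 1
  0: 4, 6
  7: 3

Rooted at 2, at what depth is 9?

5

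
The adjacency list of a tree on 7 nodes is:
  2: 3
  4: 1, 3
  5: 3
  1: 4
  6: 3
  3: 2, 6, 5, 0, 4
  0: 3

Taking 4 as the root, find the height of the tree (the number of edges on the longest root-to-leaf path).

The longest root-to-leaf path is 4-3-0 (2 edges).

2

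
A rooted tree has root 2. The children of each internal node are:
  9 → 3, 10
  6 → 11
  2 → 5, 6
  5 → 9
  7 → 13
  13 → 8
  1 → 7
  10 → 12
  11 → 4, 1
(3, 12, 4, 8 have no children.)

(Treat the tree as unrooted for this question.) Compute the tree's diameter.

BFS from 12 reaches 8 last, at distance 10; BFS from 8 confirms no node is farther.
Path: 12-10-9-5-2-6-11-1-7-13-8.

10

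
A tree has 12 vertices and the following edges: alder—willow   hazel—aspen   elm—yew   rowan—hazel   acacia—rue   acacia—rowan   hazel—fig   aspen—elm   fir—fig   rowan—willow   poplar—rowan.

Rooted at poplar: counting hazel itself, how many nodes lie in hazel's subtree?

The subtree rooted at hazel contains: hazel, aspen, fig, elm, fir, yew — 6 nodes.

6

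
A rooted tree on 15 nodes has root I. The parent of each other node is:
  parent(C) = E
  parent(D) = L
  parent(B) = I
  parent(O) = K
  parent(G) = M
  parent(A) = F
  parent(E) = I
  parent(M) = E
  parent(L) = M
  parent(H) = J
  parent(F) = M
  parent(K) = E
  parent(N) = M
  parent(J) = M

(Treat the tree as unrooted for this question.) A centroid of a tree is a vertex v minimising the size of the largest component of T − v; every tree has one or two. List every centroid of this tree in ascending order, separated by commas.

Delete M: the remaining components have sizes 6, 2, 2, 2, 1, 1. Max 6 ≤ 7, so M is a centroid.
No neighbour of M does as well, so M is the unique centroid.

M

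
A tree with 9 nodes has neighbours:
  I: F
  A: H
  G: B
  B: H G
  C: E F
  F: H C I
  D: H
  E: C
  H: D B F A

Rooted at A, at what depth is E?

4

A – H – F – C – E — 4 edges.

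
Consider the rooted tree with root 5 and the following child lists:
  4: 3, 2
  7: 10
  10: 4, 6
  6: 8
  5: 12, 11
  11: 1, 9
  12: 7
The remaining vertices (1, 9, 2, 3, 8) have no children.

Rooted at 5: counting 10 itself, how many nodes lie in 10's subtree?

10's subtree: {10, 4, 6, 3, 2, 8}, size 6.

6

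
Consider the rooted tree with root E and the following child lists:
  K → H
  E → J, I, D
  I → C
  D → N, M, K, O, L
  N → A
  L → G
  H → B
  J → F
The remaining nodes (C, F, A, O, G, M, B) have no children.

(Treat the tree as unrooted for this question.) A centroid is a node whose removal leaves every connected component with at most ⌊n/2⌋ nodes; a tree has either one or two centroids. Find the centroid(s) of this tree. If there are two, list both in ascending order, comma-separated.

If D is removed the pieces have sizes 5, 3, 2, 2, 1, 1, all ≤ ⌊15/2⌋ = 7.
No neighbour of D does as well, so D is the unique centroid.

D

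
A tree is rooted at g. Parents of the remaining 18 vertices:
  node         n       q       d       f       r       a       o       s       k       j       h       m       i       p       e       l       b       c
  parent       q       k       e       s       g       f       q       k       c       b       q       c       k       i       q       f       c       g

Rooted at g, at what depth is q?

g–c–k–q — 3 edges.

3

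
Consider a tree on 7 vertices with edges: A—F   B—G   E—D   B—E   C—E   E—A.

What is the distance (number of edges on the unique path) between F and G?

Walking from F: F – A – E – B – G. Length 4.

4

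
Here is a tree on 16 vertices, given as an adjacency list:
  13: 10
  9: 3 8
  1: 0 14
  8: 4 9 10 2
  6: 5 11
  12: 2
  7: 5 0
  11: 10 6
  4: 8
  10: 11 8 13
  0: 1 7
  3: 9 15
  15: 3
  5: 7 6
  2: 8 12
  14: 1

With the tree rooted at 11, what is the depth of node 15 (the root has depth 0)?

5

Climbing from 15 to the root: 15 → 3 → 9 → 8 → 10 → 11. That's 5 steps.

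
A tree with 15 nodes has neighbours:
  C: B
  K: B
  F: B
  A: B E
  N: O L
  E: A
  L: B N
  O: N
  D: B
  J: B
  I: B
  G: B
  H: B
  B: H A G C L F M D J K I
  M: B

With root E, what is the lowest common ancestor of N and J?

B

N's ancestor chain is N, L, B, A, E and J's is J, B, A, E; they first meet at B.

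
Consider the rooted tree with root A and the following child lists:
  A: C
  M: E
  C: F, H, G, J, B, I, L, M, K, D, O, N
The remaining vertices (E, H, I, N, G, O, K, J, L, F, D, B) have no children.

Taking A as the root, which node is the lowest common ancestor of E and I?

Path E→root: E M C A; path I→root: I C A.
First common node: C.

C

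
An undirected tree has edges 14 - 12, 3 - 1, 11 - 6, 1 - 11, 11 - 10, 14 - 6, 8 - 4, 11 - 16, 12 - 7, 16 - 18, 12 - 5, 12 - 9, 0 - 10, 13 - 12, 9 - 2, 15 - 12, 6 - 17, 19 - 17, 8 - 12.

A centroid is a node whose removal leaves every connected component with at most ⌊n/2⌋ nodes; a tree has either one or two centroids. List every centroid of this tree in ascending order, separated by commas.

6, 14

Removing 14 splits the tree into components of sizes 10, 9; the largest is 10 ≤ ⌊20/2⌋ = 10.
Its neighbour 6 also leaves a largest component of size 10, so both are centroids.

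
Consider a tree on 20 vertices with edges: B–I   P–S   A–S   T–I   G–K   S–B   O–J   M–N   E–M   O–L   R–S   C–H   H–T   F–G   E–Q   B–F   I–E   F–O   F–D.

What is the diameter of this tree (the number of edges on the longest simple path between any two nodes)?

7

Starting from L, a farthest node is C at distance 7.
One longest path: L – O – F – B – I – T – H – C.
So the diameter is 7.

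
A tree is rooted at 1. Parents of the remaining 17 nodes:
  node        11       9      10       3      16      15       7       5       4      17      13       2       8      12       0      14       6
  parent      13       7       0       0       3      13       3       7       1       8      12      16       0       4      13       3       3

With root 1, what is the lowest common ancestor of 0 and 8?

0

0's ancestor chain is 0, 13, 12, 4, 1 and 8's is 8, 0, 13, 12, 4, 1; they first meet at 0.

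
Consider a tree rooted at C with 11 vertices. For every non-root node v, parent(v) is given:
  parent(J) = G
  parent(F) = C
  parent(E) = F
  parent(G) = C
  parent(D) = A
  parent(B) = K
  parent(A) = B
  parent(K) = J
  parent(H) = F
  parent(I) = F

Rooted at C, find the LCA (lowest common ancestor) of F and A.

F's ancestor chain is F, C and A's is A, B, K, J, G, C; they first meet at C.

C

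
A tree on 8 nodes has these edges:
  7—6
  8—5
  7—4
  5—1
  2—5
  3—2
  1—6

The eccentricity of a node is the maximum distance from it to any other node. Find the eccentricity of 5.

Distances from 5 peak at 4, attained at 4.
5-1-6-7-4

4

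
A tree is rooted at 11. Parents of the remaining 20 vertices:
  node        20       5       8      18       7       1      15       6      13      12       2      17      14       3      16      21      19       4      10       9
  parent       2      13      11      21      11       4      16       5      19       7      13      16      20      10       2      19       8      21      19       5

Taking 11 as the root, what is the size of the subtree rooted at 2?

Descendants of 2 (including itself): 2, 16, 20, 15, 17, 14. That's 6.

6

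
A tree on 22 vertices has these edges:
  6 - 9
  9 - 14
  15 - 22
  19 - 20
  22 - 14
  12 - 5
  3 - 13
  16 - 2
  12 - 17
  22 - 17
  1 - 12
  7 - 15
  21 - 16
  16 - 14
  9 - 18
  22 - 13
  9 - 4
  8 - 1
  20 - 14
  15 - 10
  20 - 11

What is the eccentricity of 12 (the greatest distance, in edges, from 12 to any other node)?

5

The node farthest from 12 is 18 (21, 6, 4, 11, 2, 19 also at distance 5), via 12 – 17 – 22 – 14 – 9 – 18 — 5 edges.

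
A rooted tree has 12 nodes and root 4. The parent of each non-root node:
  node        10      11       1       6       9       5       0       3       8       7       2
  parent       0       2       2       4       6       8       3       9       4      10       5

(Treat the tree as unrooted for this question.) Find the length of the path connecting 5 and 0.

6

5–8–4–6–9–3–0: 6 edges.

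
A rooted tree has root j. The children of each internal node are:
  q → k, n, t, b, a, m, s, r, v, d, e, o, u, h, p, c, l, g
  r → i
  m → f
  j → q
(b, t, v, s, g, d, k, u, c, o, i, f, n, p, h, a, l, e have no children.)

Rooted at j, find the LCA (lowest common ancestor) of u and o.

q

Path u→root: u q j; path o→root: o q j.
First common node: q.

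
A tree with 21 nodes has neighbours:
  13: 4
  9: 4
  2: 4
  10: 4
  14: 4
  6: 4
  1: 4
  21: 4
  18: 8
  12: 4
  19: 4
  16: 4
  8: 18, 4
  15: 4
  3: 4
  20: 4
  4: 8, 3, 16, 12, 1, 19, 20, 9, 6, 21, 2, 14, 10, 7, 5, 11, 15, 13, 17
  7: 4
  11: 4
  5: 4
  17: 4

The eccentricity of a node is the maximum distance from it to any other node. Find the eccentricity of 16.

3

The node farthest from 16 is 18, via 16–4–8–18 — 3 edges.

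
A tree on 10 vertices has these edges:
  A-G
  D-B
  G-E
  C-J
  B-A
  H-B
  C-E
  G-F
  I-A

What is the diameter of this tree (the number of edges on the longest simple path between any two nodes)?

6

BFS from J reaches D last, at distance 6; BFS from D confirms no node is farther.
Path: J-C-E-G-A-B-D.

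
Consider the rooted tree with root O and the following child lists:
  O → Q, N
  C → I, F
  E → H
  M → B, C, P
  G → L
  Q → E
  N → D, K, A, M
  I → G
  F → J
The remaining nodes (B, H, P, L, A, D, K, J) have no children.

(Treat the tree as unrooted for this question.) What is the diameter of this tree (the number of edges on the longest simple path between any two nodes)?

A longest path is L–G–I–C–M–N–O–Q–E–H, with 9 edges.

9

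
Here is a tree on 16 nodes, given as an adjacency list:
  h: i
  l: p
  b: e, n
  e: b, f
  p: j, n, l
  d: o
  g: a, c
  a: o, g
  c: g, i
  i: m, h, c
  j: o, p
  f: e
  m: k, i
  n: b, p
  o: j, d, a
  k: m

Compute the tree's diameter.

12

A longest path is k – m – i – c – g – a – o – j – p – n – b – e – f, with 12 edges.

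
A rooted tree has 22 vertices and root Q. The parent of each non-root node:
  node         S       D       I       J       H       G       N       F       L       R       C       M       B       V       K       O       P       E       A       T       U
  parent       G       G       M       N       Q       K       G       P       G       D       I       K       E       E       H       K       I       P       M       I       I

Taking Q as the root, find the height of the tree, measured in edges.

A deepest node is V, reached by Q–H–K–M–I–P–E–V.
That path has 7 edges, so the height is 7.

7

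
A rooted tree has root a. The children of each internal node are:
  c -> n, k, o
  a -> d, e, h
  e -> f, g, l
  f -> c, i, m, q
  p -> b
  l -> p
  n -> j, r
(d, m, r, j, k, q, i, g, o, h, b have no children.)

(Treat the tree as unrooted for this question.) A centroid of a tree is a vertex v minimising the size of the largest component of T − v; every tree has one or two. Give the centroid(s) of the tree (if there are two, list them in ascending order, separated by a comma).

Removing f splits the tree into components of sizes 8, 6, 1, 1, 1; the largest is 8 ≤ ⌊18/2⌋ = 9.
Every other node leaves some component of size > 9, so the centroid is unique.

f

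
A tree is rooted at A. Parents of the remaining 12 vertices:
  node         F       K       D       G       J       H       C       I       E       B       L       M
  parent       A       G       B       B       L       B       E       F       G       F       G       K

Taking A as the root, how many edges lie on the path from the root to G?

Climbing from G to the root: G – B – F – A. That's 3 steps.

3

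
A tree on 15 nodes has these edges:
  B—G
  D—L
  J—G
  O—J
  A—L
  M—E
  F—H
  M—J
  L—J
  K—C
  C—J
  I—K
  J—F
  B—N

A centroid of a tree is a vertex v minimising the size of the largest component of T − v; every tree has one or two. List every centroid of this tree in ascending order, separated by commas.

J

If J is removed the pieces have sizes 3, 3, 3, 2, 2, 1, all ≤ ⌊15/2⌋ = 7.
Every other node leaves some component of size > 7, so the centroid is unique.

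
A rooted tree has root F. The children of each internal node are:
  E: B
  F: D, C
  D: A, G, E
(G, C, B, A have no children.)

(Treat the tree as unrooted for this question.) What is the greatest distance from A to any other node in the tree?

3

Distances from A peak at 3, attained at C (B also at distance 3).
A–D–F–C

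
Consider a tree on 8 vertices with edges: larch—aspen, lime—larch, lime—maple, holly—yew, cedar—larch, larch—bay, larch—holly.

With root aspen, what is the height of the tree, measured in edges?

3

The longest root-to-leaf path is aspen–larch–lime–maple (3 edges).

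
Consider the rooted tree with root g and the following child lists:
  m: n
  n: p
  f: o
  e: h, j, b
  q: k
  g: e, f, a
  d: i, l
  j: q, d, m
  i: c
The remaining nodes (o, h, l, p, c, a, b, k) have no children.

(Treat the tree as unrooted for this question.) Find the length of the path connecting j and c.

Walking from j: j – d – i – c. Length 3.

3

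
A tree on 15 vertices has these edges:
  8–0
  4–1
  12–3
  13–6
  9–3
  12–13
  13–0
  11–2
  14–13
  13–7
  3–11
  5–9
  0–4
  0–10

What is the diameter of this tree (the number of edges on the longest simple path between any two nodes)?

7

Starting from 2, a farthest node is 1 at distance 7.
One longest path: 2 – 11 – 3 – 12 – 13 – 0 – 4 – 1.
So the diameter is 7.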